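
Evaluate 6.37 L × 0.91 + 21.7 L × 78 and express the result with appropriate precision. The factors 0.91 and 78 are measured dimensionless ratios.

6.37 × 0.91 = 5.7967 → 5.8 L (2 s.f., last digit at the 10^-1 place).
21.7 × 78 = 1692.6 → 1.7 × 10³ L (2 s.f., last digit at the 10^2 place).
Sum: 1698.3967 L; keep the coarser place, 10^2.
Result: 1.7 × 10³ L.

1.7 × 10³ L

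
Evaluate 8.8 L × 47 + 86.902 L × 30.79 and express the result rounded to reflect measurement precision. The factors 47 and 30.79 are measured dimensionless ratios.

8.8 × 47 = 413.6 → 4.1 × 10² L (2 s.f., last digit at the 10^1 place).
86.902 × 30.79 = 2675.71258 → 2676 L (4 s.f., last digit at the 10^0 place).
Sum: 3089.31258 L; keep the coarser place, 10^1.
Result: 3.09 × 10³ L.

3.09 × 10³ L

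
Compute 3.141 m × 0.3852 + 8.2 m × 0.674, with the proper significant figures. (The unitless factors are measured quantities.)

3.141 × 0.3852 = 1.2099132 → 1.210 m (4 s.f., last digit at the 10^-3 place).
8.2 × 0.674 = 5.5268 → 5.5 m (2 s.f., last digit at the 10^-1 place).
Sum: 6.7367132 m; keep the coarser place, 10^-1.
Result: 6.7 m.

6.7 m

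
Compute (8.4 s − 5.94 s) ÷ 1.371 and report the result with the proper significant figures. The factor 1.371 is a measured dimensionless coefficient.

8.4 s − 5.94 s = 2.46 s; the difference is limited to 1 decimal place (2 s.f.).
Carrying full precision, 2.46 ÷ 1.371 = 1.7943107221… s; 1.371 has 4 s.f., so the result keeps min(2, 4) = 2 s.f.
Rounded to 2 significant figures: 1.8 s.

1.8 s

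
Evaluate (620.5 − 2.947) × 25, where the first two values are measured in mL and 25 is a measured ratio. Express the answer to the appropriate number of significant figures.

1.5 × 10⁴ mL

620.5 mL − 2.947 mL = 617.553 mL; the difference is limited to 1 decimal place (4 s.f.).
Carrying full precision, 617.553 × 25 = 15438.825 mL; 25 has 2 s.f., so the result keeps min(4, 2) = 2 s.f.
Rounded to 2 significant figures: 1.5 × 10⁴ mL.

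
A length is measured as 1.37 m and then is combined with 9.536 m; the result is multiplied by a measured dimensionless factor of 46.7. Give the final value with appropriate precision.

1.37 m + 9.536 m = 10.906 m; the sum is limited to 2 decimal places (4 s.f.).
Carrying full precision, 10.906 × 46.7 = 509.3102 m; 46.7 has 3 s.f., so the result keeps min(4, 3) = 3 s.f.
Rounded to 3 significant figures: 509 m.

509 m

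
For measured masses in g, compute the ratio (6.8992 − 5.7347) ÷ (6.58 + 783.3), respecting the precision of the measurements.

0.001474

6.8992 − 5.7347 = 1.1645, limited to 4 d.p. → 5 s.f.; 6.58 + 783.3 = 789.88, limited to 1 d.p. → 4 s.f.
Carrying full precision, 1.1645 ÷ 789.88 = 0.00147427457335…; keep min(5, 4) = 4 s.f.
Rounded to 4 significant figures: 0.001474.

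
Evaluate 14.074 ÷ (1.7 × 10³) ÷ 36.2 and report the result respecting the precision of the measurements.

14.074 ÷ (1.7 × 10³) ÷ 36.2 = 0.00022869678258…
Multiplication/division keeps the fewest significant figures: 14.074 → 5 s.f., 1.7 × 10³ → 2 s.f., 36.2 → 3 s.f.; limit is 2.
Rounded to 2 significant figures: 2.3 × 10⁻⁴.

2.3 × 10⁻⁴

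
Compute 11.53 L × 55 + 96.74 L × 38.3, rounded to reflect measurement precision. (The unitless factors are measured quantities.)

11.53 × 55 = 634.15 → 6.3 × 10² L (2 s.f., last digit at the 10^1 place).
96.74 × 38.3 = 3705.142 → 3.71 × 10³ L (3 s.f., last digit at the 10^1 place).
Sum: 4339.292 L; keep the coarser place, 10^1.
Result: 4.34 × 10³ L.

4.34 × 10³ L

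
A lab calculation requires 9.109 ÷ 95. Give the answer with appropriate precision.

9.109 ÷ 95 = 0.0958842105263…
Multiplication/division keeps the fewest significant figures: 9.109 → 4 s.f., 95 → 2 s.f.; limit is 2.
Rounded to 2 significant figures: 0.096.

0.096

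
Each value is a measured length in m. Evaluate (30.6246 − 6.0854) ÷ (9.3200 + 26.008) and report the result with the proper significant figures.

30.6246 − 6.0854 = 24.5392, limited to 4 d.p. → 6 s.f.; 9.3200 + 26.008 = 35.3280, limited to 3 d.p. → 5 s.f.
Carrying full precision, 24.5392 ÷ 35.3280 = 0.694610507246…; keep min(6, 5) = 5 s.f.
Rounded to 5 significant figures: 0.69461.

0.69461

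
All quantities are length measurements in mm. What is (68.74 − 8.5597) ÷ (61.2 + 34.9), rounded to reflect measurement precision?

68.74 − 8.5597 = 60.1803, limited to 2 d.p. → 4 s.f.; 61.2 + 34.9 = 96.1, limited to 1 d.p. → 3 s.f.
Carrying full precision, 60.1803 ÷ 96.1 = 0.626225806452…; keep min(4, 3) = 3 s.f.
Rounded to 3 significant figures: 0.626.

0.626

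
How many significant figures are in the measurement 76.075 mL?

76.075: zeros between nonzero digits are significant.

5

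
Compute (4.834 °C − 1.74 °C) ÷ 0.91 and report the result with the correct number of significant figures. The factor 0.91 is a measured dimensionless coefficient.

4.834 °C − 1.74 °C = 3.094 °C; the difference is limited to 2 decimal places (3 s.f.).
Carrying full precision, 3.094 ÷ 0.91 = 3.4 °C; 0.91 has 2 s.f., so the result keeps min(3, 2) = 2 s.f.
Rounded to 2 significant figures: 3.4 °C.

3.4 °C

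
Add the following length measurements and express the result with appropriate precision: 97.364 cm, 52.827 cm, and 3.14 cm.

97.364 cm + 52.827 cm + 3.14 cm = 153.331 cm.
Addition/subtraction keeps the fewest decimal places: 97.364 → 3 decimal places, 52.827 → 3 decimal places, 3.14 → 2 decimal places; limit is 2.
Rounded to 2 decimal places: 153.33 cm.

153.33 cm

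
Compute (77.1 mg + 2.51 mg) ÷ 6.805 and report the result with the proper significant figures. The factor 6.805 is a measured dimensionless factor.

11.7 mg

77.1 mg + 2.51 mg = 79.61 mg; the sum is limited to 1 decimal place (3 s.f.).
Carrying full precision, 79.61 ÷ 6.805 = 11.6987509184… mg; 6.805 has 4 s.f., so the result keeps min(3, 4) = 3 s.f.
Rounded to 3 significant figures: 11.7 mg.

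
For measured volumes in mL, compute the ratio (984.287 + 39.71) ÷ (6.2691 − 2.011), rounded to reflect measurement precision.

984.287 + 39.71 = 1023.997, limited to 2 d.p. → 6 s.f.; 6.2691 − 2.011 = 4.2581, limited to 3 d.p. → 4 s.f.
Carrying full precision, 1023.997 ÷ 4.2581 = 240.482139922…; keep min(6, 4) = 4 s.f.
Rounded to 4 significant figures: 240.5.

240.5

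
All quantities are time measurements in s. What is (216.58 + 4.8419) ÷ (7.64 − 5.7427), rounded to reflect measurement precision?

216.58 + 4.8419 = 221.4219, limited to 2 d.p. → 5 s.f.; 7.64 − 5.7427 = 1.8973, limited to 2 d.p. → 3 s.f.
Carrying full precision, 221.4219 ÷ 1.8973 = 116.703684183…; keep min(5, 3) = 3 s.f.
Rounded to 3 significant figures: 117.

117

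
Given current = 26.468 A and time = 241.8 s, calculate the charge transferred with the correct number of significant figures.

6.400 × 10³ C

charge transferred = 26.468 A × 241.8 s = 6399.9624 C.
26.468 has 5 significant figures; 241.8 has 4.
Division/multiplication keeps the fewest: 4 significant figures.
Rounded: 6.400 × 10³ C.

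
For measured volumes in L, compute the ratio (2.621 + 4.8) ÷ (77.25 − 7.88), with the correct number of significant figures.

0.11

2.621 + 4.8 = 7.421, limited to 1 d.p. → 2 s.f.; 77.25 − 7.88 = 69.37, limited to 2 d.p. → 4 s.f.
Carrying full precision, 7.421 ÷ 69.37 = 0.106977079429…; keep min(2, 4) = 2 s.f.
Rounded to 2 significant figures: 0.11.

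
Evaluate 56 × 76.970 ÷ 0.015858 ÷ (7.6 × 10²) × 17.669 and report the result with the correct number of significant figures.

56 × 76.970 ÷ 0.015858 ÷ (7.6 × 10²) × 17.669 = 6319.16184426…
Multiplication/division keeps the fewest significant figures: 56 → 2 s.f., 76.970 → 5 s.f., 0.015858 → 5 s.f., 7.6 × 10² → 2 s.f., 17.669 → 5 s.f.; limit is 2.
Rounded to 2 significant figures: 6.3 × 10³.

6.3 × 10³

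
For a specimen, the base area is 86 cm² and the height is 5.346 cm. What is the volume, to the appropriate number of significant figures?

volume = 86 cm² × 5.346 cm = 459.756 cm³.
86 has 2 significant figures; 5.346 has 4.
Division/multiplication keeps the fewest: 2 significant figures.
Rounded: 4.6 × 10^2 cm³.

4.6 × 10^2 cm³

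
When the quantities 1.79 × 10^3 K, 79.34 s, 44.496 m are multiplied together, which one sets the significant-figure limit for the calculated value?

1.79 × 10^3 K → 3 s.f.; 79.34 s → 4 s.f.; 44.496 m → 5 s.f.
The fewest is 3 significant figures, from 1.79 × 10^3 K.

1.79 × 10^3 K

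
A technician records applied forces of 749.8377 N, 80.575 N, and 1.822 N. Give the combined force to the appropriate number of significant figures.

749.8377 N + 80.575 N + 1.822 N = 832.2347 N.
Addition/subtraction keeps the fewest decimal places: 749.8377 → 4 decimal places, 80.575 → 3 decimal places, 1.822 → 3 decimal places; limit is 3.
Rounded to 3 decimal places: 832.235 N.

832.235 N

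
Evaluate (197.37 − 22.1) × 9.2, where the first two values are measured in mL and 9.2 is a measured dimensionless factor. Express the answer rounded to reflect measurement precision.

197.37 mL − 22.1 mL = 175.27 mL; the difference is limited to 1 decimal place (4 s.f.).
Carrying full precision, 175.27 × 9.2 = 1612.484 mL; 9.2 has 2 s.f., so the result keeps min(4, 2) = 2 s.f.
Rounded to 2 significant figures: 1.6 × 10³ mL.

1.6 × 10³ mL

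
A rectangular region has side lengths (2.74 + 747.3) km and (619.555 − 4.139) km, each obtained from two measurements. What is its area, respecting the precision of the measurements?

2.74 + 747.3 = 750.04, limited to 1 d.p. → 4 s.f.; 619.555 − 4.139 = 615.416, limited to 3 d.p. → 6 s.f.
Carrying full precision, 750.04 × 615.416 = 461586.61664; keep min(4, 6) = 4 s.f.
Rounded to 4 significant figures: 4.616 × 10⁵ km².

4.616 × 10⁵ km²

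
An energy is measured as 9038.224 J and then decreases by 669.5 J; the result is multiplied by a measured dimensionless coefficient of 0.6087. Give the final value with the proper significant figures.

5094 J

9038.224 J − 669.5 J = 8368.724 J; the difference is limited to 1 decimal place (5 s.f.).
Carrying full precision, 8368.724 × 0.6087 = 5094.0422988 J; 0.6087 has 4 s.f., so the result keeps min(5, 4) = 4 s.f.
Rounded to 4 significant figures: 5094 J.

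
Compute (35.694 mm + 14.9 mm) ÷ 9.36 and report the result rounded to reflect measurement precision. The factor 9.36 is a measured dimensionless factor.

5.41 mm

35.694 mm + 14.9 mm = 50.594 mm; the sum is limited to 1 decimal place (3 s.f.).
Carrying full precision, 50.594 ÷ 9.36 = 5.40534188034… mm; 9.36 has 3 s.f., so the result keeps min(3, 3) = 3 s.f.
Rounded to 3 significant figures: 5.41 mm.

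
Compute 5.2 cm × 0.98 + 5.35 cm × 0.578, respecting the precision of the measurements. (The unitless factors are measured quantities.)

8.2 cm

5.2 × 0.98 = 5.096 → 5.1 cm (2 s.f., last digit at the 10^-1 place).
5.35 × 0.578 = 3.0923 → 3.09 cm (3 s.f., last digit at the 10^-2 place).
Sum: 8.1883 cm; keep the coarser place, 10^-1.
Result: 8.2 cm.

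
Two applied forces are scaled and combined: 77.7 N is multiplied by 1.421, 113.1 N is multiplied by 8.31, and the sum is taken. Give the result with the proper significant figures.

77.7 × 1.421 = 110.4117 → 1.10 × 10² N (3 s.f., last digit at the 10^0 place).
113.1 × 8.31 = 939.861 → 9.40 × 10² N (3 s.f., last digit at the 10^0 place).
Sum: 1050.2727 N; keep the coarser place, 10^0.
Result: 1.050 × 10³ N.

1.050 × 10³ N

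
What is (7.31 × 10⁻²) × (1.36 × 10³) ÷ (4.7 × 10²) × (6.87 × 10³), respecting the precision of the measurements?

1.5 × 10³

(7.31 × 10⁻²) × (1.36 × 10³) ÷ (4.7 × 10²) × (6.87 × 10³) = 1453.16578723…
Multiplication/division keeps the fewest significant figures: 7.31 × 10⁻² → 3 s.f., 1.36 × 10³ → 3 s.f., 4.7 × 10² → 2 s.f., 6.87 × 10³ → 3 s.f.; limit is 2.
Rounded to 2 significant figures: 1.5 × 10³.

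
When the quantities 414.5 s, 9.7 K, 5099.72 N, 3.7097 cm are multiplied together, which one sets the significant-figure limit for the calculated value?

9.7 K

414.5 s → 4 s.f.; 9.7 K → 2 s.f.; 5099.72 N → 6 s.f.; 3.7097 cm → 5 s.f.
The fewest is 2 significant figures, from 9.7 K.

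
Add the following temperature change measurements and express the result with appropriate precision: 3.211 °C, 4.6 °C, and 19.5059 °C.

3.211 °C + 4.6 °C + 19.5059 °C = 27.3169 °C.
Addition/subtraction keeps the fewest decimal places: 3.211 → 3 decimal places, 4.6 → 1 decimal place, 19.5059 → 4 decimal places; limit is 1.
Rounded to 1 decimal place: 27.3 °C.

27.3 °C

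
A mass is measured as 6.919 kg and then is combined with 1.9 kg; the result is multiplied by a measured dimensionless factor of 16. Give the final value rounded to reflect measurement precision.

1.4 × 10² kg

6.919 kg + 1.9 kg = 8.819 kg; the sum is limited to 1 decimal place (2 s.f.).
Carrying full precision, 8.819 × 16 = 141.104 kg; 16 has 2 s.f., so the result keeps min(2, 2) = 2 s.f.
Rounded to 2 significant figures: 1.4 × 10² kg.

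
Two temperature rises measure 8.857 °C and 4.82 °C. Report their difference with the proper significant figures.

8.857 °C − 4.82 °C = 4.037 °C.
Addition/subtraction keeps the fewest decimal places: 8.857 → 3 decimal places, 4.82 → 2 decimal places; limit is 2.
Rounded to 2 decimal places: 4.04 °C.

4.04 °C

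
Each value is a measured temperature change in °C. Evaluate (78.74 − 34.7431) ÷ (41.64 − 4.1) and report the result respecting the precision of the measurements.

78.74 − 34.7431 = 43.9969, limited to 2 d.p. → 4 s.f.; 41.64 − 4.1 = 37.54, limited to 1 d.p. → 3 s.f.
Carrying full precision, 43.9969 ÷ 37.54 = 1.17200053277…; keep min(4, 3) = 3 s.f.
Rounded to 3 significant figures: 1.17.

1.17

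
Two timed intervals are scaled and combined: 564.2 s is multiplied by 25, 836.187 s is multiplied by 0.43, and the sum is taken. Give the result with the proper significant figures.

564.2 × 25 = 14105 → 1.4 × 10⁴ s (2 s.f., last digit at the 10^3 place).
836.187 × 0.43 = 359.56041 → 3.6 × 10² s (2 s.f., last digit at the 10^1 place).
Sum: 14464.56041 s; keep the coarser place, 10^3.
Result: 1.4 × 10⁴ s.

1.4 × 10⁴ s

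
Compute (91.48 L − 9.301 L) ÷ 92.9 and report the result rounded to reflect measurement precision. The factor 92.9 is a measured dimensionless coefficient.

91.48 L − 9.301 L = 82.179 L; the difference is limited to 2 decimal places (4 s.f.).
Carrying full precision, 82.179 ÷ 92.9 = 0.884596340151… L; 92.9 has 3 s.f., so the result keeps min(4, 3) = 3 s.f.
Rounded to 3 significant figures: 0.885 L.

0.885 L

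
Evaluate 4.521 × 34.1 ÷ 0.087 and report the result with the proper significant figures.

1.8 × 10^3

4.521 × 34.1 ÷ 0.087 = 1772.02413793…
Multiplication/division keeps the fewest significant figures: 4.521 → 4 s.f., 34.1 → 3 s.f., 0.087 → 2 s.f.; limit is 2.
Rounded to 2 significant figures: 1.8 × 10^3.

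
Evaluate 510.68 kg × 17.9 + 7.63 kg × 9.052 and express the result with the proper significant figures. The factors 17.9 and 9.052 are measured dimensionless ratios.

9.21 × 10^3 kg

510.68 × 17.9 = 9141.172 → 9.14 × 10^3 kg (3 s.f., last digit at the 10^1 place).
7.63 × 9.052 = 69.06676 → 69.1 kg (3 s.f., last digit at the 10^-1 place).
Sum: 9210.23876 kg; keep the coarser place, 10^1.
Result: 9.21 × 10^3 kg.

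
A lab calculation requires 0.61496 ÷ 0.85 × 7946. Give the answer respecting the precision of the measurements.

0.61496 ÷ 0.85 × 7946 = 5748.79077647…
Multiplication/division keeps the fewest significant figures: 0.61496 → 5 s.f., 0.85 → 2 s.f., 7946 → 4 s.f.; limit is 2.
Rounded to 2 significant figures: 5.7 × 10^3.

5.7 × 10^3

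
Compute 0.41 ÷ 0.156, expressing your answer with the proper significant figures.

0.41 ÷ 0.156 = 2.62820512821…
Multiplication/division keeps the fewest significant figures: 0.41 → 2 s.f., 0.156 → 3 s.f.; limit is 2.
Rounded to 2 significant figures: 2.6.

2.6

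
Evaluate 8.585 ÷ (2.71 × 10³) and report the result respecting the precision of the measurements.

0.00317

8.585 ÷ (2.71 × 10³) = 0.00316789667897…
Multiplication/division keeps the fewest significant figures: 8.585 → 4 s.f., 2.71 × 10³ → 3 s.f.; limit is 3.
Rounded to 3 significant figures: 0.00317.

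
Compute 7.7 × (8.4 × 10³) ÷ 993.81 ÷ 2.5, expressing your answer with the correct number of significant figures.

7.7 × (8.4 × 10³) ÷ 993.81 ÷ 2.5 = 26.0331451686…
Multiplication/division keeps the fewest significant figures: 7.7 → 2 s.f., 8.4 × 10³ → 2 s.f., 993.81 → 5 s.f., 2.5 → 2 s.f.; limit is 2.
Rounded to 2 significant figures: 26.

26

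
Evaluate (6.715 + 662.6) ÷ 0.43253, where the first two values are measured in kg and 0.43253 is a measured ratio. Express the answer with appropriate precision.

6.715 kg + 662.6 kg = 669.315 kg; the sum is limited to 1 decimal place (4 s.f.).
Carrying full precision, 669.315 ÷ 0.43253 = 1547.44179594… kg; 0.43253 has 5 s.f., so the result keeps min(4, 5) = 4 s.f.
Rounded to 4 significant figures: 1547 kg.

1547 kg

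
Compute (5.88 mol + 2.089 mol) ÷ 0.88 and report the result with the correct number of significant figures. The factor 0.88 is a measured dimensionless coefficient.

9.1 mol

5.88 mol + 2.089 mol = 7.969 mol; the sum is limited to 2 decimal places (3 s.f.).
Carrying full precision, 7.969 ÷ 0.88 = 9.05568181818… mol; 0.88 has 2 s.f., so the result keeps min(3, 2) = 2 s.f.
Rounded to 2 significant figures: 9.1 mol.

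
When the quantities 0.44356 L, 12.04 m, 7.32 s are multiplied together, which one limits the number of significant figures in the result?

7.32 s

0.44356 L → 5 s.f.; 12.04 m → 4 s.f.; 7.32 s → 3 s.f.
The fewest is 3 significant figures, from 7.32 s.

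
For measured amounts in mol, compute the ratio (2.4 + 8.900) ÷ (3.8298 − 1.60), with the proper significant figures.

2.4 + 8.900 = 11.300, limited to 1 d.p. → 3 s.f.; 3.8298 − 1.60 = 2.2298, limited to 2 d.p. → 3 s.f.
Carrying full precision, 11.300 ÷ 2.2298 = 5.06771907794…; keep min(3, 3) = 3 s.f.
Rounded to 3 significant figures: 5.07.

5.07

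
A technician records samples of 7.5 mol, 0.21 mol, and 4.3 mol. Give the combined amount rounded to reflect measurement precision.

7.5 mol + 0.21 mol + 4.3 mol = 12.01 mol.
Addition/subtraction keeps the fewest decimal places: 7.5 → 1 decimal place, 0.21 → 2 decimal places, 4.3 → 1 decimal place; limit is 1.
Rounded to 1 decimal place: 12.0 mol.

12.0 mol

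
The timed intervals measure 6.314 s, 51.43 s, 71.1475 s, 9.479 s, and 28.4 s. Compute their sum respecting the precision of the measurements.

6.314 s + 51.43 s + 71.1475 s + 9.479 s + 28.4 s = 166.7705 s.
Addition/subtraction keeps the fewest decimal places: 6.314 → 3 decimal places, 51.43 → 2 decimal places, 71.1475 → 4 decimal places, 9.479 → 3 decimal places, 28.4 → 1 decimal place; limit is 1.
Rounded to 1 decimal place: 166.8 s.

166.8 s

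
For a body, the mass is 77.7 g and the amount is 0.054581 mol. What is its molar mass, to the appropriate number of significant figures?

1.42 × 10³ g/mol

molar mass = 77.7 g ÷ 0.054581 mol = 1423.57230538… g/mol.
77.7 has 3 significant figures; 0.054581 has 5.
Division/multiplication keeps the fewest: 3 significant figures.
Rounded: 1.42 × 10³ g/mol.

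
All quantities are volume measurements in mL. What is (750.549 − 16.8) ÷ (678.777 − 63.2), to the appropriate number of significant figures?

1.192

750.549 − 16.8 = 733.749, limited to 1 d.p. → 4 s.f.; 678.777 − 63.2 = 615.577, limited to 1 d.p. → 4 s.f.
Carrying full precision, 733.749 ÷ 615.577 = 1.19196948554…; keep min(4, 4) = 4 s.f.
Rounded to 4 significant figures: 1.192.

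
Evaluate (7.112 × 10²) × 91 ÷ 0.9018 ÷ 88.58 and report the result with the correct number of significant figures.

(7.112 × 10²) × 91 ÷ 0.9018 ÷ 88.58 = 810.190662052…
Multiplication/division keeps the fewest significant figures: 7.112 × 10² → 4 s.f., 91 → 2 s.f., 0.9018 → 4 s.f., 88.58 → 4 s.f.; limit is 2.
Rounded to 2 significant figures: 8.1 × 10².

8.1 × 10²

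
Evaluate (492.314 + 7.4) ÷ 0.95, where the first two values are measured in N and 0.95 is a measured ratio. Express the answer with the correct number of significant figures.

492.314 N + 7.4 N = 499.714 N; the sum is limited to 1 decimal place (4 s.f.).
Carrying full precision, 499.714 ÷ 0.95 = 526.014736842… N; 0.95 has 2 s.f., so the result keeps min(4, 2) = 2 s.f.
Rounded to 2 significant figures: 5.3 × 10^2 N.

5.3 × 10^2 N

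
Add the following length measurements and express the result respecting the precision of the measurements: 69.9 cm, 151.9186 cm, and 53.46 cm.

69.9 cm + 151.9186 cm + 53.46 cm = 275.2786 cm.
Addition/subtraction keeps the fewest decimal places: 69.9 → 1 decimal place, 151.9186 → 4 decimal places, 53.46 → 2 decimal places; limit is 1.
Rounded to 1 decimal place: 275.3 cm.

275.3 cm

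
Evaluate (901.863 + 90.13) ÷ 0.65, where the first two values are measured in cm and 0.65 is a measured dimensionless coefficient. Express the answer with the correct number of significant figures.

1.5 × 10^3 cm

901.863 cm + 90.13 cm = 991.993 cm; the sum is limited to 2 decimal places (5 s.f.).
Carrying full precision, 991.993 ÷ 0.65 = 1526.14307692… cm; 0.65 has 2 s.f., so the result keeps min(5, 2) = 2 s.f.
Rounded to 2 significant figures: 1.5 × 10^3 cm.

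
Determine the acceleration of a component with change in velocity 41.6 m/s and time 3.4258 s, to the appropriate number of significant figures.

12.1 m/s²

acceleration = 41.6 m/s ÷ 3.4258 s = 12.1431490455… m/s².
41.6 has 3 significant figures; 3.4258 has 5.
Division/multiplication keeps the fewest: 3 significant figures.
Rounded: 12.1 m/s².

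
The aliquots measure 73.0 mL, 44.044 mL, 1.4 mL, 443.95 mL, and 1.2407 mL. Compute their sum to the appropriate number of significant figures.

563.6 mL

73.0 mL + 44.044 mL + 1.4 mL + 443.95 mL + 1.2407 mL = 563.6347 mL.
Addition/subtraction keeps the fewest decimal places: 73.0 → 1 decimal place, 44.044 → 3 decimal places, 1.4 → 1 decimal place, 443.95 → 2 decimal places, 1.2407 → 4 decimal places; limit is 1.
Rounded to 1 decimal place: 563.6 mL.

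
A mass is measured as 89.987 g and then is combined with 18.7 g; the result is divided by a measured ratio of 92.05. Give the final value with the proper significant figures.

1.181 g

89.987 g + 18.7 g = 108.687 g; the sum is limited to 1 decimal place (4 s.f.).
Carrying full precision, 108.687 ÷ 92.05 = 1.18073872895… g; 92.05 has 4 s.f., so the result keeps min(4, 4) = 4 s.f.
Rounded to 4 significant figures: 1.181 g.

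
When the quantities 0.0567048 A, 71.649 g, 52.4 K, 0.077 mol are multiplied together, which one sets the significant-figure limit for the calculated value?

0.0567048 A → 6 s.f.; 71.649 g → 5 s.f.; 52.4 K → 3 s.f.; 0.077 mol → 2 s.f.
The fewest is 2 significant figures, from 0.077 mol.

0.077 mol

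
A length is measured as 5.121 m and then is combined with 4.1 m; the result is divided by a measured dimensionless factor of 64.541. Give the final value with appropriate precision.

5.121 m + 4.1 m = 9.221 m; the sum is limited to 1 decimal place (2 s.f.).
Carrying full precision, 9.221 ÷ 64.541 = 0.142870423452… m; 64.541 has 5 s.f., so the result keeps min(2, 5) = 2 s.f.
Rounded to 2 significant figures: 0.14 m.

0.14 m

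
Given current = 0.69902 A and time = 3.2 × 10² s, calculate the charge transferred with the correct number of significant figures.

2.2 × 10² C

charge transferred = 0.69902 A × 3.2 × 10² s = 223.6864 C.
0.69902 has 5 significant figures; 3.2 × 10² has 2.
Division/multiplication keeps the fewest: 2 significant figures.
Rounded: 2.2 × 10² C.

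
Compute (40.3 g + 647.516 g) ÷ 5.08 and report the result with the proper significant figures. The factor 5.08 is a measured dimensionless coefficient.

40.3 g + 647.516 g = 687.816 g; the sum is limited to 1 decimal place (4 s.f.).
Carrying full precision, 687.816 ÷ 5.08 = 135.396850394… g; 5.08 has 3 s.f., so the result keeps min(4, 3) = 3 s.f.
Rounded to 3 significant figures: 135 g.

135 g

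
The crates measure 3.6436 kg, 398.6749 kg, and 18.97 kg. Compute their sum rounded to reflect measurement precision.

3.6436 kg + 398.6749 kg + 18.97 kg = 421.2885 kg.
Addition/subtraction keeps the fewest decimal places: 3.6436 → 4 decimal places, 398.6749 → 4 decimal places, 18.97 → 2 decimal places; limit is 2.
Rounded to 2 decimal places: 421.29 kg.

421.29 kg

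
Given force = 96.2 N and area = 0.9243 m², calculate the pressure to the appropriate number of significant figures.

1.04 × 10^2 Pa

pressure = 96.2 N ÷ 0.9243 m² = 104.078762307… Pa.
96.2 has 3 significant figures; 0.9243 has 4.
Division/multiplication keeps the fewest: 3 significant figures.
Rounded: 1.04 × 10^2 Pa.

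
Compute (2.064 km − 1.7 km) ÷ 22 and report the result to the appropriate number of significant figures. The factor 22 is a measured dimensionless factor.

2.064 km − 1.7 km = 0.364 km; the difference is limited to 1 decimal place (1 s.f.).
Carrying full precision, 0.364 ÷ 22 = 0.0165454545455… km; 22 has 2 s.f., so the result keeps min(1, 2) = 1 s.f.
Rounded to 1 significant figure: 0.02 km.

0.02 km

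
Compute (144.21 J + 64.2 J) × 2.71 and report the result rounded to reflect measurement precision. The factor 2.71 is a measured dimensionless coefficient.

144.21 J + 64.2 J = 208.41 J; the sum is limited to 1 decimal place (4 s.f.).
Carrying full precision, 208.41 × 2.71 = 564.7911 J; 2.71 has 3 s.f., so the result keeps min(4, 3) = 3 s.f.
Rounded to 3 significant figures: 565 J.

565 J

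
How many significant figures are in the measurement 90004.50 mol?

90004.50: trailing zeros after a decimal point are significant; zeros between nonzero digits are significant.

7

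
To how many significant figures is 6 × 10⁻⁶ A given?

6 × 10⁻⁶: in scientific notation every digit of the coefficient is significant.

1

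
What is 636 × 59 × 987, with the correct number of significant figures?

636 × 59 × 987 = 37036188
Multiplication/division keeps the fewest significant figures: 636 → 3 s.f., 59 → 2 s.f., 987 → 3 s.f.; limit is 2.
Rounded to 2 significant figures: 3.7 × 10⁷.

3.7 × 10⁷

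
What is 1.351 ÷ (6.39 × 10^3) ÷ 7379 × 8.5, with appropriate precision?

1.351 ÷ (6.39 × 10^3) ÷ 7379 × 8.5 = 2.43543142883 × 10^-7…
Multiplication/division keeps the fewest significant figures: 1.351 → 4 s.f., 6.39 × 10^3 → 3 s.f., 7379 → 4 s.f., 8.5 → 2 s.f.; limit is 2.
Rounded to 2 significant figures: 2.4 × 10^-7.

2.4 × 10^-7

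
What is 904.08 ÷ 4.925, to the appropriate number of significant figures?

183.6

904.08 ÷ 4.925 = 183.569543147…
Multiplication/division keeps the fewest significant figures: 904.08 → 5 s.f., 4.925 → 4 s.f.; limit is 4.
Rounded to 4 significant figures: 183.6.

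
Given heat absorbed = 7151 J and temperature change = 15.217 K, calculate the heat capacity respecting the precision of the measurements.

469.9 J/K

heat capacity = 7151 J ÷ 15.217 K = 469.934941184… J/K.
7151 has 4 significant figures; 15.217 has 5.
Division/multiplication keeps the fewest: 4 significant figures.
Rounded: 469.9 J/K.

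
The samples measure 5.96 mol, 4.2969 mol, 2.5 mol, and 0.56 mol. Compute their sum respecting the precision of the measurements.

5.96 mol + 4.2969 mol + 2.5 mol + 0.56 mol = 13.3169 mol.
Addition/subtraction keeps the fewest decimal places: 5.96 → 2 decimal places, 4.2969 → 4 decimal places, 2.5 → 1 decimal place, 0.56 → 2 decimal places; limit is 1.
Rounded to 1 decimal place: 13.3 mol.

13.3 mol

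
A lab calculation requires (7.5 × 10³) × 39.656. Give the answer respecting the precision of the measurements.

(7.5 × 10³) × 39.656 = 297420
Multiplication/division keeps the fewest significant figures: 7.5 × 10³ → 2 s.f., 39.656 → 5 s.f.; limit is 2.
Rounded to 2 significant figures: 3.0 × 10⁵.

3.0 × 10⁵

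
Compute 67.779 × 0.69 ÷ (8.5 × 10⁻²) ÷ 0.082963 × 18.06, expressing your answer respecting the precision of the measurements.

67.779 × 0.69 ÷ (8.5 × 10⁻²) ÷ 0.082963 × 18.06 = 119772.915155…
Multiplication/division keeps the fewest significant figures: 67.779 → 5 s.f., 0.69 → 2 s.f., 8.5 × 10⁻² → 2 s.f., 0.082963 → 5 s.f., 18.06 → 4 s.f.; limit is 2.
Rounded to 2 significant figures: 1.2 × 10⁵.

1.2 × 10⁵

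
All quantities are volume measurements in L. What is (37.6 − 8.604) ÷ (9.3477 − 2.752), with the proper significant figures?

37.6 − 8.604 = 28.996, limited to 1 d.p. → 3 s.f.; 9.3477 − 2.752 = 6.5957, limited to 3 d.p. → 4 s.f.
Carrying full precision, 28.996 ÷ 6.5957 = 4.39619752263…; keep min(3, 4) = 3 s.f.
Rounded to 3 significant figures: 4.40.

4.40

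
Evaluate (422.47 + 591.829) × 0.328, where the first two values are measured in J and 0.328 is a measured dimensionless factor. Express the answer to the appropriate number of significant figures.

422.47 J + 591.829 J = 1014.299 J; the sum is limited to 2 decimal places (6 s.f.).
Carrying full precision, 1014.299 × 0.328 = 332.690072 J; 0.328 has 3 s.f., so the result keeps min(6, 3) = 3 s.f.
Rounded to 3 significant figures: 333 J.

333 J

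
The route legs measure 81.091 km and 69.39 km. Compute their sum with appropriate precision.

150.48 km

81.091 km + 69.39 km = 150.481 km.
Addition/subtraction keeps the fewest decimal places: 81.091 → 3 decimal places, 69.39 → 2 decimal places; limit is 2.
Rounded to 2 decimal places: 150.48 km.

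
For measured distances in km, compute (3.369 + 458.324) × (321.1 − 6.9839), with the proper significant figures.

3.369 + 458.324 = 461.693, limited to 3 d.p. → 6 s.f.; 321.1 − 6.9839 = 314.1161, limited to 1 d.p. → 4 s.f.
Carrying full precision, 461.693 × 314.1161 = 145025.204557…; keep min(6, 4) = 4 s.f.
Rounded to 4 significant figures: 1.450 × 10⁵ km².

1.450 × 10⁵ km²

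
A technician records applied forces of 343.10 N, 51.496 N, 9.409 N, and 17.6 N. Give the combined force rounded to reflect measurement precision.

421.6 N

343.10 N + 51.496 N + 9.409 N + 17.6 N = 421.605 N.
Addition/subtraction keeps the fewest decimal places: 343.10 → 2 decimal places, 51.496 → 3 decimal places, 9.409 → 3 decimal places, 17.6 → 1 decimal place; limit is 1.
Rounded to 1 decimal place: 421.6 N.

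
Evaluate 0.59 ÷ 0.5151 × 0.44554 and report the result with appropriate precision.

5.1 × 10^-1

0.59 ÷ 0.5151 × 0.44554 = 0.510325373714…
Multiplication/division keeps the fewest significant figures: 0.59 → 2 s.f., 0.5151 → 4 s.f., 0.44554 → 5 s.f.; limit is 2.
Rounded to 2 significant figures: 5.1 × 10^-1.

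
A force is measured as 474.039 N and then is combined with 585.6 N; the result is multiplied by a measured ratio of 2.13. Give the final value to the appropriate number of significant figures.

2.26 × 10^3 N

474.039 N + 585.6 N = 1059.639 N; the sum is limited to 1 decimal place (5 s.f.).
Carrying full precision, 1059.639 × 2.13 = 2257.03107 N; 2.13 has 3 s.f., so the result keeps min(5, 3) = 3 s.f.
Rounded to 3 significant figures: 2.26 × 10^3 N.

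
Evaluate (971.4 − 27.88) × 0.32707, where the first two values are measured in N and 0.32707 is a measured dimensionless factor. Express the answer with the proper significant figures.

971.4 N − 27.88 N = 943.52 N; the difference is limited to 1 decimal place (4 s.f.).
Carrying full precision, 943.52 × 0.32707 = 308.5970864 N; 0.32707 has 5 s.f., so the result keeps min(4, 5) = 4 s.f.
Rounded to 4 significant figures: 308.6 N.

308.6 N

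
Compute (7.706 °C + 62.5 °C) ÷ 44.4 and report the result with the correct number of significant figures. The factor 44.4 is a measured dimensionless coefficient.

7.706 °C + 62.5 °C = 70.206 °C; the sum is limited to 1 decimal place (3 s.f.).
Carrying full precision, 70.206 ÷ 44.4 = 1.58121621622… °C; 44.4 has 3 s.f., so the result keeps min(3, 3) = 3 s.f.
Rounded to 3 significant figures: 1.58 °C.

1.58 °C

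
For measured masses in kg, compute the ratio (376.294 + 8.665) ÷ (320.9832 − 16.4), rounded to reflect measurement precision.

1.264

376.294 + 8.665 = 384.959, limited to 3 d.p. → 6 s.f.; 320.9832 − 16.4 = 304.5832, limited to 1 d.p. → 4 s.f.
Carrying full precision, 384.959 ÷ 304.5832 = 1.26388783098…; keep min(6, 4) = 4 s.f.
Rounded to 4 significant figures: 1.264.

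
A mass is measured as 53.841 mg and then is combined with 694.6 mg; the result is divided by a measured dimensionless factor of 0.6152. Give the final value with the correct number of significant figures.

1217 mg

53.841 mg + 694.6 mg = 748.441 mg; the sum is limited to 1 decimal place (4 s.f.).
Carrying full precision, 748.441 ÷ 0.6152 = 1216.58159948… mg; 0.6152 has 4 s.f., so the result keeps min(4, 4) = 4 s.f.
Rounded to 4 significant figures: 1217 mg.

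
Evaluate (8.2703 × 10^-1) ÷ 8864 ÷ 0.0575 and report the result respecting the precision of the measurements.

0.00162

(8.2703 × 10^-1) ÷ 8864 ÷ 0.0575 = 0.00162264558154…
Multiplication/division keeps the fewest significant figures: 8.2703 × 10^-1 → 5 s.f., 8864 → 4 s.f., 0.0575 → 3 s.f.; limit is 3.
Rounded to 3 significant figures: 0.00162.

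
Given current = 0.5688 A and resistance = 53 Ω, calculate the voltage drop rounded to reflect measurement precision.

voltage drop = 0.5688 A × 53 Ω = 30.1464 V.
0.5688 has 4 significant figures; 53 has 2.
Division/multiplication keeps the fewest: 2 significant figures.
Rounded: 30. V.

30. V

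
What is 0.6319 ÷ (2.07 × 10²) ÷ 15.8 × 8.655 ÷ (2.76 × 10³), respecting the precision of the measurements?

0.6319 ÷ (2.07 × 10²) ÷ 15.8 × 8.655 ÷ (2.76 × 10³) = 6.05869252816 × 10^-7…
Multiplication/division keeps the fewest significant figures: 0.6319 → 4 s.f., 2.07 × 10² → 3 s.f., 15.8 → 3 s.f., 8.655 → 4 s.f., 2.76 × 10³ → 3 s.f.; limit is 3.
Rounded to 3 significant figures: 6.06 × 10⁻⁷.

6.06 × 10⁻⁷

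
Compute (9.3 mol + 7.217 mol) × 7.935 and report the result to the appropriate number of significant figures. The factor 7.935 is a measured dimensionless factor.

131 mol

9.3 mol + 7.217 mol = 16.517 mol; the sum is limited to 1 decimal place (3 s.f.).
Carrying full precision, 16.517 × 7.935 = 131.062395 mol; 7.935 has 4 s.f., so the result keeps min(3, 4) = 3 s.f.
Rounded to 3 significant figures: 131 mol.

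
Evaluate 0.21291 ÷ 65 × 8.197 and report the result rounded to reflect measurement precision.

0.027

0.21291 ÷ 65 × 8.197 = 0.0268495887692…
Multiplication/division keeps the fewest significant figures: 0.21291 → 5 s.f., 65 → 2 s.f., 8.197 → 4 s.f.; limit is 2.
Rounded to 2 significant figures: 0.027.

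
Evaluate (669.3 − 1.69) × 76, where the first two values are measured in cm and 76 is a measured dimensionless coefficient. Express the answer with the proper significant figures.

669.3 cm − 1.69 cm = 667.61 cm; the difference is limited to 1 decimal place (4 s.f.).
Carrying full precision, 667.61 × 76 = 50738.36 cm; 76 has 2 s.f., so the result keeps min(4, 2) = 2 s.f.
Rounded to 2 significant figures: 5.1 × 10⁴ cm.

5.1 × 10⁴ cm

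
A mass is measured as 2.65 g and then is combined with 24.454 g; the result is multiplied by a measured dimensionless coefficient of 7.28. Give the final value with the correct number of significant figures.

2.65 g + 24.454 g = 27.104 g; the sum is limited to 2 decimal places (4 s.f.).
Carrying full precision, 27.104 × 7.28 = 197.31712 g; 7.28 has 3 s.f., so the result keeps min(4, 3) = 3 s.f.
Rounded to 3 significant figures: 197 g.

197 g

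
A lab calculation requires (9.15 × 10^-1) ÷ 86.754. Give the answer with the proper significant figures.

0.0105

(9.15 × 10^-1) ÷ 86.754 = 0.0105470641123…
Multiplication/division keeps the fewest significant figures: 9.15 × 10^-1 → 3 s.f., 86.754 → 5 s.f.; limit is 3.
Rounded to 3 significant figures: 0.0105.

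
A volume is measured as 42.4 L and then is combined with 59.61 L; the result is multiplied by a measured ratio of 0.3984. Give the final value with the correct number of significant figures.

42.4 L + 59.61 L = 102.01 L; the sum is limited to 1 decimal place (4 s.f.).
Carrying full precision, 102.01 × 0.3984 = 40.640784 L; 0.3984 has 4 s.f., so the result keeps min(4, 4) = 4 s.f.
Rounded to 4 significant figures: 40.64 L.

40.64 L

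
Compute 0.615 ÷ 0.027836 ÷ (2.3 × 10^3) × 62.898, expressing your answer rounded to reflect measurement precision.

0.615 ÷ 0.027836 ÷ (2.3 × 10^3) × 62.898 = 0.604195224201…
Multiplication/division keeps the fewest significant figures: 0.615 → 3 s.f., 0.027836 → 5 s.f., 2.3 × 10^3 → 2 s.f., 62.898 → 5 s.f.; limit is 2.
Rounded to 2 significant figures: 0.60.

0.60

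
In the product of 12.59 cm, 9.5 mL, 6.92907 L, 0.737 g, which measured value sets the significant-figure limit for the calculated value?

12.59 cm → 4 s.f.; 9.5 mL → 2 s.f.; 6.92907 L → 6 s.f.; 0.737 g → 3 s.f.
The fewest is 2 significant figures, from 9.5 mL.

9.5 mL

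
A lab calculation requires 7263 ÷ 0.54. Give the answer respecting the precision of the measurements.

7263 ÷ 0.54 = 13450
Multiplication/division keeps the fewest significant figures: 7263 → 4 s.f., 0.54 → 2 s.f.; limit is 2.
Rounded to 2 significant figures: 1.3 × 10⁴.

1.3 × 10⁴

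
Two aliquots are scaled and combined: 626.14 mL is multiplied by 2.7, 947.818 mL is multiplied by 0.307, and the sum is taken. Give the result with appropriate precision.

626.14 × 2.7 = 1690.578 → 1.7 × 10³ mL (2 s.f., last digit at the 10^2 place).
947.818 × 0.307 = 290.980126 → 291 mL (3 s.f., last digit at the 10^0 place).
Sum: 1981.558126 mL; keep the coarser place, 10^2.
Result: 2.0 × 10³ mL.

2.0 × 10³ mL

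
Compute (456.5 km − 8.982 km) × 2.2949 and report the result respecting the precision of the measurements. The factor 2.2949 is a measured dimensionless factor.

1027 km

456.5 km − 8.982 km = 447.518 km; the difference is limited to 1 decimal place (4 s.f.).
Carrying full precision, 447.518 × 2.2949 = 1027.0090582 km; 2.2949 has 5 s.f., so the result keeps min(4, 5) = 4 s.f.
Rounded to 4 significant figures: 1027 km.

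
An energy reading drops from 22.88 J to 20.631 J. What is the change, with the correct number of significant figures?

2.25 J

22.88 J − 20.631 J = 2.249 J.
Addition/subtraction keeps the fewest decimal places: 22.88 → 2 decimal places, 20.631 → 3 decimal places; limit is 2.
Rounded to 2 decimal places: 2.25 J.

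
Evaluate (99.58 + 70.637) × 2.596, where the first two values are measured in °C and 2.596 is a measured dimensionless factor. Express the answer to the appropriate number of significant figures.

99.58 °C + 70.637 °C = 170.217 °C; the sum is limited to 2 decimal places (5 s.f.).
Carrying full precision, 170.217 × 2.596 = 441.883332 °C; 2.596 has 4 s.f., so the result keeps min(5, 4) = 4 s.f.
Rounded to 4 significant figures: 441.9 °C.

441.9 °C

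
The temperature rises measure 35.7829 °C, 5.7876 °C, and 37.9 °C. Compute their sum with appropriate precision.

79.5 °C

35.7829 °C + 5.7876 °C + 37.9 °C = 79.4705 °C.
Addition/subtraction keeps the fewest decimal places: 35.7829 → 4 decimal places, 5.7876 → 4 decimal places, 37.9 → 1 decimal place; limit is 1.
Rounded to 1 decimal place: 79.5 °C.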